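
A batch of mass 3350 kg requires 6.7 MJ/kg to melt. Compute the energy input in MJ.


Total energy = mass * specific energy
  E = 3350 * 6.7 = 22445 MJ

22445 MJ


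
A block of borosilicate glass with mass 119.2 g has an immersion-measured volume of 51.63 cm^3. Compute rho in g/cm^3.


Use the definition of density:
  rho = mass / volume
  rho = 119.2 / 51.63 = 2.309 g/cm^3

2.309 g/cm^3


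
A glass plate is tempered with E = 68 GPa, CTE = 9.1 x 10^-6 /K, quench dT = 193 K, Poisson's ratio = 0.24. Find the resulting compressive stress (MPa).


Tempering stress: sigma = E * alpha * dT / (1 - nu)
  E (MPa) = 68 * 1000 = 68000
  Numerator = 68000 * (9.1 x 10^-6) * 193 = 119.4284
  Denominator = 1 - 0.24 = 0.76
  sigma = 119.4284 / 0.76 = 157.1 MPa

157.1 MPa


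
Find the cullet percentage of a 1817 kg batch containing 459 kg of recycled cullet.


Cullet ratio = (cullet mass / total batch mass) * 100
  Ratio = 459 / 1817 * 100 = 25.26%

25.26%


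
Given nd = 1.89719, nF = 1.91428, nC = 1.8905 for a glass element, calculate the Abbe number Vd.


Abbe number formula: Vd = (nd - 1) / (nF - nC)
  nd - 1 = 1.89719 - 1 = 0.89719
  nF - nC = 1.91428 - 1.8905 = 0.02378
  Vd = 0.89719 / 0.02378 = 37.73

37.73


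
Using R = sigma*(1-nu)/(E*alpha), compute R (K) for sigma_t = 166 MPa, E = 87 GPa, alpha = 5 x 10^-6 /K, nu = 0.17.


Thermal shock resistance: R = sigma * (1 - nu) / (E * alpha)
  Numerator = 166 * (1 - 0.17) = 137.78
  Denominator = 87 * 1000 * (5 x 10^-6) = 0.435
  R = 137.78 / 0.435 = 316.7 K

316.7 K


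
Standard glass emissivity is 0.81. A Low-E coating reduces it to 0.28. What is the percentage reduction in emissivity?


Percentage reduction = (1 - coated/uncoated) * 100
  Ratio = 0.28 / 0.81 = 0.3457
  Reduction = (1 - 0.3457) * 100 = 65.4%

65.4%


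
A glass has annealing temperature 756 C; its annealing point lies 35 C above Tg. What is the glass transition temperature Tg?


Rearrange T_anneal = Tg + offset for Tg:
  Tg = T_anneal - offset = 756 - 35 = 721 C

721 C


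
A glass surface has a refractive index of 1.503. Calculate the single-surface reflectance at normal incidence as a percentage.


Fresnel reflectance at normal incidence:
  R = ((n - 1)/(n + 1))^2
  (n - 1)/(n + 1) = (1.503 - 1)/(1.503 + 1) = 0.200959
  R = 0.200959^2 = 0.0403845
  R(%) = 0.0403845 * 100 = 4.038%

4.038%


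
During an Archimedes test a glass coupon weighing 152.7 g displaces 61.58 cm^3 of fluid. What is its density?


Use the definition of density:
  rho = mass / volume
  rho = 152.7 / 61.58 = 2.48 g/cm^3

2.48 g/cm^3


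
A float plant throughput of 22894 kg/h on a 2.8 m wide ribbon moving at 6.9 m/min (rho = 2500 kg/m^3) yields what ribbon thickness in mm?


Ribbon cross-section from mass balance:
  Volume rate = throughput / density = 22894 / 2500 = 9.1576 m^3/h
  thickness = volume rate / (speed * 60 * width), i.e.
  thickness = throughput / (60 * speed * width * density) * 1000
  thickness = 22894 / (60 * 6.9 * 2.8 * 2500) * 1000 = 7.9 mm

7.9 mm


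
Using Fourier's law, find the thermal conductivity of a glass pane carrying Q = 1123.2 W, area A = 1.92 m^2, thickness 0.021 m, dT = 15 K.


Fourier's law rearranged: k = Q * t / (A * dT)
  Numerator = 1123.2 * 0.021 = 23.5872
  Denominator = 1.92 * 15 = 28.8
  k = 23.5872 / 28.8 = 0.819 W/mK

0.819 W/mK


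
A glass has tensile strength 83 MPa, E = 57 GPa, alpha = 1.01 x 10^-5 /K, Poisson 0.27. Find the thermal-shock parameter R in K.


Thermal shock resistance: R = sigma * (1 - nu) / (E * alpha)
  Numerator = 83 * (1 - 0.27) = 60.59
  Denominator = 57 * 1000 * (1.01 x 10^-5) = 0.5757
  R = 60.59 / 0.5757 = 105.2 K

105.2 K


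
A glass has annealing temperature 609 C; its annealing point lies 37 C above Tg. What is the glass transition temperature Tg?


Rearrange T_anneal = Tg + offset for Tg:
  Tg = T_anneal - offset = 609 - 37 = 572 C

572 C


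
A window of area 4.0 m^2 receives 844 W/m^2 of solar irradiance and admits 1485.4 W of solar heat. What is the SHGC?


Rearrange Q = Area * SHGC * Irradiance:
  SHGC = Q / (Area * Irradiance)
  SHGC = 1485.4 / (4.0 * 844) = 0.44

0.44


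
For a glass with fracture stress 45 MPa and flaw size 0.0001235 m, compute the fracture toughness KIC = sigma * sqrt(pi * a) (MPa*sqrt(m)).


Fracture toughness: KIC = sigma * sqrt(pi * a)
  pi * a = pi * 0.0001235 = 0.000387987
  sqrt(pi * a) = 0.019697
  KIC = 45 * 0.019697 = 0.886 MPa*sqrt(m)

0.886 MPa*sqrt(m)


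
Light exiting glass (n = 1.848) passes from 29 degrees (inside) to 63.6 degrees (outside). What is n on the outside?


Apply Snell's law: n1 * sin(theta1) = n2 * sin(theta2)
  n2 = n1 * sin(theta1) / sin(theta2)
  sin(29) = 0.48481
  sin(63.6) = 0.895712
  n2 = 1.848 * 0.48481 / 0.895712 = 1.0002

1.0002


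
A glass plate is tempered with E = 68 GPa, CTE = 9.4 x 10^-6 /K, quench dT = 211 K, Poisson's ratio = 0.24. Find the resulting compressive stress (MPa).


Tempering stress: sigma = E * alpha * dT / (1 - nu)
  E (MPa) = 68 * 1000 = 68000
  Numerator = 68000 * (9.4 x 10^-6) * 211 = 134.8712
  Denominator = 1 - 0.24 = 0.76
  sigma = 134.8712 / 0.76 = 177.5 MPa

177.5 MPa


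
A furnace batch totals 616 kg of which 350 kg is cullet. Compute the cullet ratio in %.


Cullet ratio = (cullet mass / total batch mass) * 100
  Ratio = 350 / 616 * 100 = 56.82%

56.82%


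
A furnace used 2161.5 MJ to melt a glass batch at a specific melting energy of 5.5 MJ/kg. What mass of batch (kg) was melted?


Rearrange E = m * s for m:
  m = E / s
  m = 2161.5 / 5.5 = 393.0 kg

393.0 kg


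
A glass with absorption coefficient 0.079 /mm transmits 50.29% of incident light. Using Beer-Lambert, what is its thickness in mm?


Rearrange T = exp(-alpha * thickness):
  thickness = -ln(T) / alpha
  T = 50.29/100 = 0.5029
  ln(T) = -0.68736
  -ln(T) = 0.68736
  thickness = 0.68736 / 0.079 = 8.7 mm

8.7 mm


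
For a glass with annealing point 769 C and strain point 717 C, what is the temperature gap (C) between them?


Gap = T_anneal - T_strain:
  gap = 769 - 717 = 52 C

52 C


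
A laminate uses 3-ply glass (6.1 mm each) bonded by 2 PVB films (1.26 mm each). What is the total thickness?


Total thickness = glass contribution + PVB contribution
  Glass: 3 * 6.1 = 18.3 mm
  PVB: 2 * 1.26 = 2.52 mm
  Total = 18.3 + 2.52 = 20.82 mm

20.82 mm


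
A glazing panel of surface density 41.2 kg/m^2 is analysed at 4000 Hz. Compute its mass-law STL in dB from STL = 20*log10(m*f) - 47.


Mass law: STL = 20 * log10(m * f) - 47
  m * f = 41.2 * 4000 = 164800
  log10(164800) = 5.21696
  STL = 20 * 5.21696 - 47 = 104.3392 - 47 = 57.3 dB

57.3 dB


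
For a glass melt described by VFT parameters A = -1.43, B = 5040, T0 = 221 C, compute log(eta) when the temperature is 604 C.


VFT equation: log(eta) = A + B / (T - T0)
  T - T0 = 604 - 221 = 383
  B / (T - T0) = 5040 / 383 = 13.159
  log(eta) = -1.43 + 13.159 = 11.729

11.729


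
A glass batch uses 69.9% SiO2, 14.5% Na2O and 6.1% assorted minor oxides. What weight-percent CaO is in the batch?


Pieces sum to 100%:
  CaO = 100 - (SiO2 + Na2O + others)
  CaO = 100 - (69.9 + 14.5 + 6.1) = 9.5%

9.5%


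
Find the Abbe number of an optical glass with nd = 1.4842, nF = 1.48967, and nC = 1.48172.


Abbe number formula: Vd = (nd - 1) / (nF - nC)
  nd - 1 = 1.4842 - 1 = 0.4842
  nF - nC = 1.48967 - 1.48172 = 0.00795
  Vd = 0.4842 / 0.00795 = 60.91

60.91


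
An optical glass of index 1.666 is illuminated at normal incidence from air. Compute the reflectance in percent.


Fresnel reflectance at normal incidence:
  R = ((n - 1)/(n + 1))^2
  (n - 1)/(n + 1) = (1.666 - 1)/(1.666 + 1) = 0.249812
  R = 0.249812^2 = 0.062406
  R(%) = 0.062406 * 100 = 6.241%

6.241%


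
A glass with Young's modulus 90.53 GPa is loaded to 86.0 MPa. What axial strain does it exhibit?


Rearrange E = sigma / epsilon:
  epsilon = sigma / E
  E (MPa) = 90.53 * 1000 = 90530
  epsilon = 86.0 / 90530 = 0.00095

0.00095


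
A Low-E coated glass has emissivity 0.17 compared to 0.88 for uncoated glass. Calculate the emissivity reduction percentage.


Percentage reduction = (1 - coated/uncoated) * 100
  Ratio = 0.17 / 0.88 = 0.1932
  Reduction = (1 - 0.1932) * 100 = 80.7%

80.7%


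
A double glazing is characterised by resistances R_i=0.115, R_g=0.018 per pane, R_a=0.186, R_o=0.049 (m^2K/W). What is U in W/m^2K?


Total thermal resistance (series):
  R_total = R_in + R_glass + R_air + R_glass + R_out
  R_total = 0.115 + 0.018 + 0.186 + 0.018 + 0.049 = 0.386 m^2K/W
U-value = 1 / R_total = 1 / 0.386 = 2.591 W/m^2K

2.591 W/m^2K


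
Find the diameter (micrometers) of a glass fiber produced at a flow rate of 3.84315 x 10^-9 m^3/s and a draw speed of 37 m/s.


Cross-sectional area from continuity:
  A = Q / v = 3.84315 x 10^-9 / 37 = 1.038689 x 10^-10 m^2
Diameter from circular cross-section:
  d = sqrt(4A / pi) * 10^6 (m -> um)
  d = sqrt(4 * 1.038689 x 10^-10 / pi) * 10^6 = 11.5 um

11.5 um


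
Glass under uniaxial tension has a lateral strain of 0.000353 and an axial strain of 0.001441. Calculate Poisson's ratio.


Poisson's ratio: nu = lateral strain / axial strain
  nu = 0.000353 / 0.001441 = 0.245

0.245


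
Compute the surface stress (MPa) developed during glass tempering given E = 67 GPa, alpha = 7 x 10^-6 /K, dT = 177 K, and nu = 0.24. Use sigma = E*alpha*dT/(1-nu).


Tempering stress: sigma = E * alpha * dT / (1 - nu)
  E (MPa) = 67 * 1000 = 67000
  Numerator = 67000 * (7 x 10^-6) * 177 = 83.013
  Denominator = 1 - 0.24 = 0.76
  sigma = 83.013 / 0.76 = 109.2 MPa

109.2 MPa


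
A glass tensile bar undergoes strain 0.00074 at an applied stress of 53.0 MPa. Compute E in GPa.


Young's modulus: E = stress / strain
  E = 53.0 MPa / 0.00074 = 71621.62 MPa
Convert to GPa: 71621.62 / 1000 = 71.62 GPa

71.62 GPa


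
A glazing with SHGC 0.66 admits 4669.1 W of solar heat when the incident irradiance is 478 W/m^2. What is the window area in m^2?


Rearrange Q = Area * SHGC * Irradiance:
  Area = Q / (SHGC * Irradiance)
  Area = 4669.1 / (0.66 * 478) = 14.8 m^2

14.8 m^2


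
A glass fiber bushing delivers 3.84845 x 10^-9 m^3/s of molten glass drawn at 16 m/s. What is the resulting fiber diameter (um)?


Cross-sectional area from continuity:
  A = Q / v = 3.84845 x 10^-9 / 16 = 2.405281 x 10^-10 m^2
Diameter from circular cross-section:
  d = sqrt(4A / pi) * 10^6 (m -> um)
  d = sqrt(4 * 2.405281 x 10^-10 / pi) * 10^6 = 17.5 um

17.5 um


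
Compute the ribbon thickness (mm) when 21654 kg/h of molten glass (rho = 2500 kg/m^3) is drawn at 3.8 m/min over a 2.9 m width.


Ribbon cross-section from mass balance:
  Volume rate = throughput / density = 21654 / 2500 = 8.6616 m^3/h
  thickness = volume rate / (speed * 60 * width), i.e.
  thickness = throughput / (60 * speed * width * density) * 1000
  thickness = 21654 / (60 * 3.8 * 2.9 * 2500) * 1000 = 13.1 mm

13.1 mm


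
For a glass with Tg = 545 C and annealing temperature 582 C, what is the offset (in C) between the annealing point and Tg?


Offset = T_anneal - Tg:
  offset = 582 - 545 = 37 C

37 C


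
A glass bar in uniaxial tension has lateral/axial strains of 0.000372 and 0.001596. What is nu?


Poisson's ratio: nu = lateral strain / axial strain
  nu = 0.000372 / 0.001596 = 0.2331

0.2331


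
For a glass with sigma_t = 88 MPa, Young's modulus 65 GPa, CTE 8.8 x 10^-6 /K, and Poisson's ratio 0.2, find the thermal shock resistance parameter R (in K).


Thermal shock resistance: R = sigma * (1 - nu) / (E * alpha)
  Numerator = 88 * (1 - 0.2) = 70.4
  Denominator = 65 * 1000 * (8.8 x 10^-6) = 0.572
  R = 70.4 / 0.572 = 123.1 K

123.1 K


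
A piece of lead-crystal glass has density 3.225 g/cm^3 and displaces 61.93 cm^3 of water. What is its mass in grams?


Rearrange rho = m / V:
  m = rho * V
  m = 3.225 * 61.93 = 199.724 g

199.724 g


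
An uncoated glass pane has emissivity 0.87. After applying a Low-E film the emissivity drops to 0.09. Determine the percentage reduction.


Percentage reduction = (1 - coated/uncoated) * 100
  Ratio = 0.09 / 0.87 = 0.1034
  Reduction = (1 - 0.1034) * 100 = 89.7%

89.7%


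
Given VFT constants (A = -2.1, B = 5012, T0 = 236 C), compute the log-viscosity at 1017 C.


VFT equation: log(eta) = A + B / (T - T0)
  T - T0 = 1017 - 236 = 781
  B / (T - T0) = 5012 / 781 = 6.417
  log(eta) = -2.1 + 6.417 = 4.317

4.317


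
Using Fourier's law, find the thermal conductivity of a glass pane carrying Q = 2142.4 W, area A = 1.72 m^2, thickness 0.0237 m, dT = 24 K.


Fourier's law rearranged: k = Q * t / (A * dT)
  Numerator = 2142.4 * 0.0237 = 50.77488
  Denominator = 1.72 * 24 = 41.28
  k = 50.77488 / 41.28 = 1.23 W/mK

1.23 W/mK


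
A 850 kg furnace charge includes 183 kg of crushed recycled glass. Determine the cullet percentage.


Cullet ratio = (cullet mass / total batch mass) * 100
  Ratio = 183 / 850 * 100 = 21.53%

21.53%


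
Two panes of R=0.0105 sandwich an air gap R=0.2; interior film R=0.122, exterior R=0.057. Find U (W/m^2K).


Total thermal resistance (series):
  R_total = R_in + R_glass + R_air + R_glass + R_out
  R_total = 0.122 + 0.0105 + 0.2 + 0.0105 + 0.057 = 0.4 m^2K/W
U-value = 1 / R_total = 1 / 0.4 = 2.5 W/m^2K

2.5 W/m^2K


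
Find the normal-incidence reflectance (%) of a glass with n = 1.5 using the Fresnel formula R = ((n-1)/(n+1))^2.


Fresnel reflectance at normal incidence:
  R = ((n - 1)/(n + 1))^2
  (n - 1)/(n + 1) = (1.5 - 1)/(1.5 + 1) = 0.2
  R = 0.2^2 = 0.04
  R(%) = 0.04 * 100 = 4.0%

4.0%


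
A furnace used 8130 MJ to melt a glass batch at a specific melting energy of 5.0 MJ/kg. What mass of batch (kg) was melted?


Rearrange E = m * s for m:
  m = E / s
  m = 8130 / 5.0 = 1626.0 kg

1626.0 kg


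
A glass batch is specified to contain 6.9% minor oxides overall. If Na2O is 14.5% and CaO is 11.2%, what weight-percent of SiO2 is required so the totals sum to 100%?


Known pieces sum to 100%:
  SiO2 = 100 - (others + Na2O + CaO)
  SiO2 = 100 - (6.9 + 14.5 + 11.2) = 67.4%

67.4%


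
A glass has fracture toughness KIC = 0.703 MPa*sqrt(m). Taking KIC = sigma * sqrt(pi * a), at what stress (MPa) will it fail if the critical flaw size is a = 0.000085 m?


Rearrange KIC = sigma * sqrt(pi * a):
  sigma = KIC / sqrt(pi * a)
  sqrt(pi * 0.000085) = 0.016341
  sigma = 0.703 / 0.016341 = 43.02 MPa

43.02 MPa


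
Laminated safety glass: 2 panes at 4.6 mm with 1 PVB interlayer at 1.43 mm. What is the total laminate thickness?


Total thickness = glass contribution + PVB contribution
  Glass: 2 * 4.6 = 9.2 mm
  PVB: 1 * 1.43 = 1.43 mm
  Total = 9.2 + 1.43 = 10.63 mm

10.63 mm


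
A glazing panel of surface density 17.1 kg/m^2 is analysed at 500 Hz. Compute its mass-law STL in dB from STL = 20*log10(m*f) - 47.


Mass law: STL = 20 * log10(m * f) - 47
  m * f = 17.1 * 500 = 8550
  log10(8550) = 3.93197
  STL = 20 * 3.93197 - 47 = 78.6394 - 47 = 31.6 dB

31.6 dB


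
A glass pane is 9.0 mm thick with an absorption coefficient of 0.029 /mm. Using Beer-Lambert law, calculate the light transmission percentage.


Beer-Lambert law: T = exp(-alpha * thickness)
  exponent = -0.029 * 9.0 = -0.261
  T = exp(-0.261) = 0.7703
  Percentage = 0.7703 * 100 = 77.03%

77.03%


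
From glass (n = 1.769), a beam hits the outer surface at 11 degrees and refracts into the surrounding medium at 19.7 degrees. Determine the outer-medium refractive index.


Apply Snell's law: n1 * sin(theta1) = n2 * sin(theta2)
  n2 = n1 * sin(theta1) / sin(theta2)
  sin(11) = 0.190809
  sin(19.7) = 0.337095
  n2 = 1.769 * 0.190809 / 0.337095 = 1.0013

1.0013


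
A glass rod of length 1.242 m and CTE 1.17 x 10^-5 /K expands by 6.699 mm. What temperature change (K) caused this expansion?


Rearrange dL = alpha * L0 * dT for dT:
  dT = dL / (alpha * L0)
  dL (m) = 6.699 / 1000 = 0.006699
  dT = 0.006699 / ((1.17 x 10^-5) * 1.242) = 461.0 K

461.0 K


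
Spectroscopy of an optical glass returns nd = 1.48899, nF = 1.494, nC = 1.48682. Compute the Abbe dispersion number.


Abbe number formula: Vd = (nd - 1) / (nF - nC)
  nd - 1 = 1.48899 - 1 = 0.48899
  nF - nC = 1.494 - 1.48682 = 0.00718
  Vd = 0.48899 / 0.00718 = 68.1

68.1


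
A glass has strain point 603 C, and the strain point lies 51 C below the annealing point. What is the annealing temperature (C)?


T_anneal = T_strain + gap:
  T_anneal = 603 + 51 = 654 C

654 C


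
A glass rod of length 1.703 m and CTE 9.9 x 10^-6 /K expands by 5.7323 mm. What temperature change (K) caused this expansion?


Rearrange dL = alpha * L0 * dT for dT:
  dT = dL / (alpha * L0)
  dL (m) = 5.7323 / 1000 = 0.0057323
  dT = 0.0057323 / ((9.9 x 10^-6) * 1.703) = 340.0 K

340.0 K


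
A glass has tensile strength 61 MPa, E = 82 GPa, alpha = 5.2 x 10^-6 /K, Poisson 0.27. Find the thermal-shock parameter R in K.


Thermal shock resistance: R = sigma * (1 - nu) / (E * alpha)
  Numerator = 61 * (1 - 0.27) = 44.53
  Denominator = 82 * 1000 * (5.2 x 10^-6) = 0.4264
  R = 44.53 / 0.4264 = 104.4 K

104.4 K


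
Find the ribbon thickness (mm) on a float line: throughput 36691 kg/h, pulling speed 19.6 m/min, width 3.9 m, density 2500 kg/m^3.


Ribbon cross-section from mass balance:
  Volume rate = throughput / density = 36691 / 2500 = 14.6764 m^3/h
  thickness = volume rate / (speed * 60 * width), i.e.
  thickness = throughput / (60 * speed * width * density) * 1000
  thickness = 36691 / (60 * 19.6 * 3.9 * 2500) * 1000 = 3.2 mm

3.2 mm


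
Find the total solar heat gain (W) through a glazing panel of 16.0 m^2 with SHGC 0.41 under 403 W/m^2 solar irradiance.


Solar heat gain: Q = Area * SHGC * Irradiance
  Q = 16.0 * 0.41 * 403 = 2643.7 W

2643.7 W


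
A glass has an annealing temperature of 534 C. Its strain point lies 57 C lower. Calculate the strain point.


Strain point = annealing point - difference:
  T_strain = 534 - 57 = 477 C

477 C


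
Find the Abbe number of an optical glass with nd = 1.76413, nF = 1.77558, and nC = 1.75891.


Abbe number formula: Vd = (nd - 1) / (nF - nC)
  nd - 1 = 1.76413 - 1 = 0.76413
  nF - nC = 1.77558 - 1.75891 = 0.01667
  Vd = 0.76413 / 0.01667 = 45.84

45.84


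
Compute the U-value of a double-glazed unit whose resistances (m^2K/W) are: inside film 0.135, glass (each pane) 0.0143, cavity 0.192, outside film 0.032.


Total thermal resistance (series):
  R_total = R_in + R_glass + R_air + R_glass + R_out
  R_total = 0.135 + 0.0143 + 0.192 + 0.0143 + 0.032 = 0.3876 m^2K/W
U-value = 1 / R_total = 1 / 0.3876 = 2.58 W/m^2K

2.58 W/m^2K


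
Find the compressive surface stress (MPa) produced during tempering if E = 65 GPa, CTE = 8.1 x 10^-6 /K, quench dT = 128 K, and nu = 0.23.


Tempering stress: sigma = E * alpha * dT / (1 - nu)
  E (MPa) = 65 * 1000 = 65000
  Numerator = 65000 * (8.1 x 10^-6) * 128 = 67.392
  Denominator = 1 - 0.23 = 0.77
  sigma = 67.392 / 0.77 = 87.5 MPa

87.5 MPa


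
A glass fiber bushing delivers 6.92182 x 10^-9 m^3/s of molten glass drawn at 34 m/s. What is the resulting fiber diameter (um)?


Cross-sectional area from continuity:
  A = Q / v = 6.92182 x 10^-9 / 34 = 2.035829 x 10^-10 m^2
Diameter from circular cross-section:
  d = sqrt(4A / pi) * 10^6 (m -> um)
  d = sqrt(4 * 2.035829 x 10^-10 / pi) * 10^6 = 16.1 um

16.1 um


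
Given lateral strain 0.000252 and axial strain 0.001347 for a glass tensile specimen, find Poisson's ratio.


Poisson's ratio: nu = lateral strain / axial strain
  nu = 0.000252 / 0.001347 = 0.1871

0.1871


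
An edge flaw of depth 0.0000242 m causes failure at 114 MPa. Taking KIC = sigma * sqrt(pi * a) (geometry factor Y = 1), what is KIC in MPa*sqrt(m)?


Fracture toughness: KIC = sigma * sqrt(pi * a)
  pi * a = pi * 0.0000242 = 0.000076027
  sqrt(pi * a) = 0.008719
  KIC = 114 * 0.008719 = 0.994 MPa*sqrt(m)

0.994 MPa*sqrt(m)


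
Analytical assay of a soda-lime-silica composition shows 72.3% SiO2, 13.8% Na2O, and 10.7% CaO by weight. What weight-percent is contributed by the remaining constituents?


Sum the three major oxides:
  SiO2 + Na2O + CaO = 72.3 + 13.8 + 10.7 = 96.8%
Subtract from 100%:
  Others = 100 - 96.8 = 3.2%

3.2%


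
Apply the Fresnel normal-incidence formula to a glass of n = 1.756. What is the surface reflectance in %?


Fresnel reflectance at normal incidence:
  R = ((n - 1)/(n + 1))^2
  (n - 1)/(n + 1) = (1.756 - 1)/(1.756 + 1) = 0.274311
  R = 0.274311^2 = 0.0752465
  R(%) = 0.0752465 * 100 = 7.525%

7.525%


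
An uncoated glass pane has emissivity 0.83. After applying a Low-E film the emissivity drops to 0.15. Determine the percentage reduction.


Percentage reduction = (1 - coated/uncoated) * 100
  Ratio = 0.15 / 0.83 = 0.1807
  Reduction = (1 - 0.1807) * 100 = 81.9%

81.9%


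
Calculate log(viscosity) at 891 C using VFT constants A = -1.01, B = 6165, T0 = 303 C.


VFT equation: log(eta) = A + B / (T - T0)
  T - T0 = 891 - 303 = 588
  B / (T - T0) = 6165 / 588 = 10.485
  log(eta) = -1.01 + 10.485 = 9.475

9.475


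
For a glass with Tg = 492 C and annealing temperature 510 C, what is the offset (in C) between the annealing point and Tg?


Offset = T_anneal - Tg:
  offset = 510 - 492 = 18 C

18 C


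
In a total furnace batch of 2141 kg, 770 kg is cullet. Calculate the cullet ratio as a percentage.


Cullet ratio = (cullet mass / total batch mass) * 100
  Ratio = 770 / 2141 * 100 = 35.96%

35.96%


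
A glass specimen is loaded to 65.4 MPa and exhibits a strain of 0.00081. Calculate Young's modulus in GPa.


Young's modulus: E = stress / strain
  E = 65.4 MPa / 0.00081 = 80740.74 MPa
Convert to GPa: 80740.74 / 1000 = 80.74 GPa

80.74 GPa


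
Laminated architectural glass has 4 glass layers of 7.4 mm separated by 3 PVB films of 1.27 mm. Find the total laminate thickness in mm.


Total thickness = glass contribution + PVB contribution
  Glass: 4 * 7.4 = 29.6 mm
  PVB: 3 * 1.27 = 3.81 mm
  Total = 29.6 + 3.81 = 33.41 mm

33.41 mm


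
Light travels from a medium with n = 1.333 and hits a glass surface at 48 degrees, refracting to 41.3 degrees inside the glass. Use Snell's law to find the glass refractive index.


Apply Snell's law: n1 * sin(theta1) = n2 * sin(theta2)
  n2 = n1 * sin(theta1) / sin(theta2)
  sin(48) = 0.743145
  sin(41.3) = 0.660002
  n2 = 1.333 * 0.743145 / 0.660002 = 1.5009

1.5009


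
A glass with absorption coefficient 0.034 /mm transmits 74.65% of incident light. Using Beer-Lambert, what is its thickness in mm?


Rearrange T = exp(-alpha * thickness):
  thickness = -ln(T) / alpha
  T = 74.65/100 = 0.7465
  ln(T) = -0.29236
  -ln(T) = 0.29236
  thickness = 0.29236 / 0.034 = 8.6 mm

8.6 mm


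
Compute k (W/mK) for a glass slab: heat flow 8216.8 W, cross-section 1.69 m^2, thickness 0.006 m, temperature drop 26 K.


Fourier's law rearranged: k = Q * t / (A * dT)
  Numerator = 8216.8 * 0.006 = 49.3008
  Denominator = 1.69 * 26 = 43.94
  k = 49.3008 / 43.94 = 1.122 W/mK

1.122 W/mK


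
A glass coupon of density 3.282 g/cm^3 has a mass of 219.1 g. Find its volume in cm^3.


Rearrange rho = m / V:
  V = m / rho
  V = 219.1 / 3.282 = 66.758 cm^3

66.758 cm^3


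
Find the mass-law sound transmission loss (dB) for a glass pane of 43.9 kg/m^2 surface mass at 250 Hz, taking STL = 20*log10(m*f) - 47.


Mass law: STL = 20 * log10(m * f) - 47
  m * f = 43.9 * 250 = 10975
  log10(10975) = 4.0404
  STL = 20 * 4.0404 - 47 = 80.808 - 47 = 33.8 dB

33.8 dB


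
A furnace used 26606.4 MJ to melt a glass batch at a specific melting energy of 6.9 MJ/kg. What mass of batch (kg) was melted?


Rearrange E = m * s for m:
  m = E / s
  m = 26606.4 / 6.9 = 3856.0 kg

3856.0 kg


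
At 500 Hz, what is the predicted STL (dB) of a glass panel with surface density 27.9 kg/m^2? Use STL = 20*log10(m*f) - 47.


Mass law: STL = 20 * log10(m * f) - 47
  m * f = 27.9 * 500 = 13950
  log10(13950) = 4.14457
  STL = 20 * 4.14457 - 47 = 82.8914 - 47 = 35.9 dB

35.9 dB


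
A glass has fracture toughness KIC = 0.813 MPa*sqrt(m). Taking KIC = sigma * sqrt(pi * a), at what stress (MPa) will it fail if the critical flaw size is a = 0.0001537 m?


Rearrange KIC = sigma * sqrt(pi * a):
  sigma = KIC / sqrt(pi * a)
  sqrt(pi * 0.0001537) = 0.021974
  sigma = 0.813 / 0.021974 = 37.0 MPa

37.0 MPa


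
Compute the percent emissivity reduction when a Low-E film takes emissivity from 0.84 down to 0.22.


Percentage reduction = (1 - coated/uncoated) * 100
  Ratio = 0.22 / 0.84 = 0.2619
  Reduction = (1 - 0.2619) * 100 = 73.8%

73.8%


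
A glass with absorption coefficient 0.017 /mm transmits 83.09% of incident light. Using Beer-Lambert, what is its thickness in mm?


Rearrange T = exp(-alpha * thickness):
  thickness = -ln(T) / alpha
  T = 83.09/100 = 0.8309
  ln(T) = -0.18525
  -ln(T) = 0.18525
  thickness = 0.18525 / 0.017 = 10.9 mm

10.9 mm


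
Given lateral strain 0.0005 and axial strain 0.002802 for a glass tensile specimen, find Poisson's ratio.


Poisson's ratio: nu = lateral strain / axial strain
  nu = 0.0005 / 0.002802 = 0.1784

0.1784


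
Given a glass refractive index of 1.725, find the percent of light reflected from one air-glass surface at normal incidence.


Fresnel reflectance at normal incidence:
  R = ((n - 1)/(n + 1))^2
  (n - 1)/(n + 1) = (1.725 - 1)/(1.725 + 1) = 0.266055
  R = 0.266055^2 = 0.0707853
  R(%) = 0.0707853 * 100 = 7.079%

7.079%


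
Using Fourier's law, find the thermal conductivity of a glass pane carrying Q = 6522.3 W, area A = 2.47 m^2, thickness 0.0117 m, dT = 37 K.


Fourier's law rearranged: k = Q * t / (A * dT)
  Numerator = 6522.3 * 0.0117 = 76.31091
  Denominator = 2.47 * 37 = 91.39
  k = 76.31091 / 91.39 = 0.835 W/mK

0.835 W/mK


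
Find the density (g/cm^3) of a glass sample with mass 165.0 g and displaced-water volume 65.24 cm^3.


Use the definition of density:
  rho = mass / volume
  rho = 165.0 / 65.24 = 2.529 g/cm^3

2.529 g/cm^3


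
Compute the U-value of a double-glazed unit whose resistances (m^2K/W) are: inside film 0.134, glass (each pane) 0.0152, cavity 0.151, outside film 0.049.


Total thermal resistance (series):
  R_total = R_in + R_glass + R_air + R_glass + R_out
  R_total = 0.134 + 0.0152 + 0.151 + 0.0152 + 0.049 = 0.3644 m^2K/W
U-value = 1 / R_total = 1 / 0.3644 = 2.744 W/m^2K

2.744 W/m^2K


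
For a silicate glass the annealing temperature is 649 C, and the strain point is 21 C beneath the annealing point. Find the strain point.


Strain point = annealing point - difference:
  T_strain = 649 - 21 = 628 C

628 C


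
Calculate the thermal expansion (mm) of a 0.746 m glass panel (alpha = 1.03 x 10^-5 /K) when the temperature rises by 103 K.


Thermal expansion formula: dL = alpha * L0 * dT
  dL = (1.03 x 10^-5) * 0.746 * 103 = 0.00079143 m
Convert to mm: 0.00079143 * 1000 = 0.7914 mm

0.7914 mm


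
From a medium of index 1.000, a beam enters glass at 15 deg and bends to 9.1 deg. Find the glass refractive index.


Apply Snell's law: n1 * sin(theta1) = n2 * sin(theta2)
  n2 = n1 * sin(theta1) / sin(theta2)
  sin(15) = 0.258819
  sin(9.1) = 0.158158
  n2 = 1.000 * 0.258819 / 0.158158 = 1.6365

1.6365


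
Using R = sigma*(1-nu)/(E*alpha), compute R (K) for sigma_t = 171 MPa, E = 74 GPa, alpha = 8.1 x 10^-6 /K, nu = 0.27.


Thermal shock resistance: R = sigma * (1 - nu) / (E * alpha)
  Numerator = 171 * (1 - 0.27) = 124.83
  Denominator = 74 * 1000 * (8.1 x 10^-6) = 0.5994
  R = 124.83 / 0.5994 = 208.3 K

208.3 K


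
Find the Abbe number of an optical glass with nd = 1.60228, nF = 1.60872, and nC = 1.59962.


Abbe number formula: Vd = (nd - 1) / (nF - nC)
  nd - 1 = 1.60228 - 1 = 0.60228
  nF - nC = 1.60872 - 1.59962 = 0.0091
  Vd = 0.60228 / 0.0091 = 66.18

66.18


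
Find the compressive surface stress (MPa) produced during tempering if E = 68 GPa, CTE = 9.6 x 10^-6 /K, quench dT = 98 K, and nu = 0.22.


Tempering stress: sigma = E * alpha * dT / (1 - nu)
  E (MPa) = 68 * 1000 = 68000
  Numerator = 68000 * (9.6 x 10^-6) * 98 = 63.9744
  Denominator = 1 - 0.22 = 0.78
  sigma = 63.9744 / 0.78 = 82.0 MPa

82.0 MPa


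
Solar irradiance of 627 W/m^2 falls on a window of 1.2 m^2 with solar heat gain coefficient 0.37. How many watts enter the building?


Solar heat gain: Q = Area * SHGC * Irradiance
  Q = 1.2 * 0.37 * 627 = 278.4 W

278.4 W


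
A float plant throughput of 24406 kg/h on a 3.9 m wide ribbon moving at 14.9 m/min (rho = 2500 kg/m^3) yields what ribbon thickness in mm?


Ribbon cross-section from mass balance:
  Volume rate = throughput / density = 24406 / 2500 = 9.7624 m^3/h
  thickness = volume rate / (speed * 60 * width), i.e.
  thickness = throughput / (60 * speed * width * density) * 1000
  thickness = 24406 / (60 * 14.9 * 3.9 * 2500) * 1000 = 2.8 mm

2.8 mm


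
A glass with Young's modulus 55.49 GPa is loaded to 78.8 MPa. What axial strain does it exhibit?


Rearrange E = sigma / epsilon:
  epsilon = sigma / E
  E (MPa) = 55.49 * 1000 = 55490
  epsilon = 78.8 / 55490 = 0.00142

0.00142


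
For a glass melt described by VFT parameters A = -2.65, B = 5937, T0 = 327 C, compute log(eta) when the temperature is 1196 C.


VFT equation: log(eta) = A + B / (T - T0)
  T - T0 = 1196 - 327 = 869
  B / (T - T0) = 5937 / 869 = 6.832
  log(eta) = -2.65 + 6.832 = 4.182

4.182


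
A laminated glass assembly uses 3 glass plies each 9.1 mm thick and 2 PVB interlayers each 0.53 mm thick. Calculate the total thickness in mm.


Total thickness = glass contribution + PVB contribution
  Glass: 3 * 9.1 = 27.3 mm
  PVB: 2 * 0.53 = 1.06 mm
  Total = 27.3 + 1.06 = 28.36 mm

28.36 mm


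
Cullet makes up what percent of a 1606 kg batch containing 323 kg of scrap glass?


Cullet ratio = (cullet mass / total batch mass) * 100
  Ratio = 323 / 1606 * 100 = 20.11%

20.11%


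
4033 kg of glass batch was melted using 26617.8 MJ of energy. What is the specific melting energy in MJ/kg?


Rearrange E = m * s for s:
  s = E / m
  s = 26617.8 / 4033 = 6.6 MJ/kg

6.6 MJ/kg


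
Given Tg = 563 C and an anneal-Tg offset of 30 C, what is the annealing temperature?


The annealing temperature is Tg plus the offset:
  T_anneal = 563 + 30 = 593 C

593 C


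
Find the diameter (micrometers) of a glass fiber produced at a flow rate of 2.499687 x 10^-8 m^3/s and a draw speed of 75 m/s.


Cross-sectional area from continuity:
  A = Q / v = 2.499687 x 10^-8 / 75 = 3.332916 x 10^-10 m^2
Diameter from circular cross-section:
  d = sqrt(4A / pi) * 10^6 (m -> um)
  d = sqrt(4 * 3.332916 x 10^-10 / pi) * 10^6 = 20.6 um

20.6 um


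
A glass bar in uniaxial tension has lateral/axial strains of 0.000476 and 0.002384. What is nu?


Poisson's ratio: nu = lateral strain / axial strain
  nu = 0.000476 / 0.002384 = 0.1997

0.1997


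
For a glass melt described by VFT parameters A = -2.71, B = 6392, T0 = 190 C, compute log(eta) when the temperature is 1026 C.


VFT equation: log(eta) = A + B / (T - T0)
  T - T0 = 1026 - 190 = 836
  B / (T - T0) = 6392 / 836 = 7.646
  log(eta) = -2.71 + 7.646 = 4.936

4.936


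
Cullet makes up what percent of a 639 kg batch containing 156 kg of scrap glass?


Cullet ratio = (cullet mass / total batch mass) * 100
  Ratio = 156 / 639 * 100 = 24.41%

24.41%


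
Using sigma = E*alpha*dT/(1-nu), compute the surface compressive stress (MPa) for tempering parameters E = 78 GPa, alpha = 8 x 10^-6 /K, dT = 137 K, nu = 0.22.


Tempering stress: sigma = E * alpha * dT / (1 - nu)
  E (MPa) = 78 * 1000 = 78000
  Numerator = 78000 * (8 x 10^-6) * 137 = 85.488
  Denominator = 1 - 0.22 = 0.78
  sigma = 85.488 / 0.78 = 109.6 MPa

109.6 MPa


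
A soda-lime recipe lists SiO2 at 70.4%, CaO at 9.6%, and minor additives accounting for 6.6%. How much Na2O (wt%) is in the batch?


Pieces sum to 100%:
  Na2O = 100 - (SiO2 + CaO + others)
  Na2O = 100 - (70.4 + 9.6 + 6.6) = 13.4%

13.4%


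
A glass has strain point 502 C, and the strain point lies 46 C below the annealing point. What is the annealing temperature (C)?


T_anneal = T_strain + gap:
  T_anneal = 502 + 46 = 548 C

548 C


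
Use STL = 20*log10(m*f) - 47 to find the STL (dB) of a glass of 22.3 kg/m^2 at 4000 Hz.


Mass law: STL = 20 * log10(m * f) - 47
  m * f = 22.3 * 4000 = 89200
  log10(89200) = 4.95036
  STL = 20 * 4.95036 - 47 = 99.0072 - 47 = 52.0 dB

52.0 dB


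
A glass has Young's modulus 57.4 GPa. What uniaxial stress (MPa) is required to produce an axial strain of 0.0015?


Rearrange E = sigma / epsilon:
  sigma = E * epsilon
  E (MPa) = 57.4 * 1000 = 57400
  sigma = 57400 * 0.0015 = 86.1 MPa

86.1 MPa


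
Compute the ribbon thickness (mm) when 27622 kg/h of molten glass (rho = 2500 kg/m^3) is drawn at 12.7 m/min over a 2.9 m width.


Ribbon cross-section from mass balance:
  Volume rate = throughput / density = 27622 / 2500 = 11.0488 m^3/h
  thickness = volume rate / (speed * 60 * width), i.e.
  thickness = throughput / (60 * speed * width * density) * 1000
  thickness = 27622 / (60 * 12.7 * 2.9 * 2500) * 1000 = 5.0 mm

5.0 mm


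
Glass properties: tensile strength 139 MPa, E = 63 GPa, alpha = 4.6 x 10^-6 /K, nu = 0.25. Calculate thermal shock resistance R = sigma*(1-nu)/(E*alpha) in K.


Thermal shock resistance: R = sigma * (1 - nu) / (E * alpha)
  Numerator = 139 * (1 - 0.25) = 104.25
  Denominator = 63 * 1000 * (4.6 x 10^-6) = 0.2898
  R = 104.25 / 0.2898 = 359.7 K

359.7 K


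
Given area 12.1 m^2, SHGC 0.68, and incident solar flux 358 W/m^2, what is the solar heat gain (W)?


Solar heat gain: Q = Area * SHGC * Irradiance
  Q = 12.1 * 0.68 * 358 = 2945.6 W

2945.6 W


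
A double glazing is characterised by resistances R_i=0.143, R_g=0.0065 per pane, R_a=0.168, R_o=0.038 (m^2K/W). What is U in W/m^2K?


Total thermal resistance (series):
  R_total = R_in + R_glass + R_air + R_glass + R_out
  R_total = 0.143 + 0.0065 + 0.168 + 0.0065 + 0.038 = 0.362 m^2K/W
U-value = 1 / R_total = 1 / 0.362 = 2.762 W/m^2K

2.762 W/m^2K


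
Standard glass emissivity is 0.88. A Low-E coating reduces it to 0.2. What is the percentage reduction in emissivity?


Percentage reduction = (1 - coated/uncoated) * 100
  Ratio = 0.2 / 0.88 = 0.2273
  Reduction = (1 - 0.2273) * 100 = 77.3%

77.3%


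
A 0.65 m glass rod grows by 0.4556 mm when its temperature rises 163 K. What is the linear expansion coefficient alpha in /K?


Rearrange dL = alpha * L0 * dT for alpha:
  alpha = dL / (L0 * dT)
  alpha = (0.4556 / 1000) / (0.65 * 163) = 0.0000043 /K = 4.3 x 10^-6 /K

4.3 x 10^-6 /K


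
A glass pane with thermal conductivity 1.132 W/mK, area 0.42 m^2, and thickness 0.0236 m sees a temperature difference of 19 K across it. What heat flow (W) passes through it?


Fourier's law: Q = k * A * dT / t
  Q = 1.132 * 0.42 * 19 / 0.0236
  Q = 9.03336 / 0.0236 = 382.8 W

382.8 W


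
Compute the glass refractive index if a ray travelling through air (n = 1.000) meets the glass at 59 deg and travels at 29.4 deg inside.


Apply Snell's law: n1 * sin(theta1) = n2 * sin(theta2)
  n2 = n1 * sin(theta1) / sin(theta2)
  sin(59) = 0.857167
  sin(29.4) = 0.490904
  n2 = 1.000 * 0.857167 / 0.490904 = 1.7461

1.7461


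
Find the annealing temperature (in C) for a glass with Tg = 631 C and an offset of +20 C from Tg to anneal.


The annealing temperature is Tg plus the offset:
  T_anneal = 631 + 20 = 651 C

651 C


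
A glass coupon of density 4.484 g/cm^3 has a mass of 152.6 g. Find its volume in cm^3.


Rearrange rho = m / V:
  V = m / rho
  V = 152.6 / 4.484 = 34.032 cm^3

34.032 cm^3


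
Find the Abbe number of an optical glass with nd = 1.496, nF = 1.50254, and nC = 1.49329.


Abbe number formula: Vd = (nd - 1) / (nF - nC)
  nd - 1 = 1.496 - 1 = 0.496
  nF - nC = 1.50254 - 1.49329 = 0.00925
  Vd = 0.496 / 0.00925 = 53.62

53.62


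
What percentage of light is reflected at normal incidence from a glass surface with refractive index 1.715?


Fresnel reflectance at normal incidence:
  R = ((n - 1)/(n + 1))^2
  (n - 1)/(n + 1) = (1.715 - 1)/(1.715 + 1) = 0.263352
  R = 0.263352^2 = 0.0693543
  R(%) = 0.0693543 * 100 = 6.935%

6.935%


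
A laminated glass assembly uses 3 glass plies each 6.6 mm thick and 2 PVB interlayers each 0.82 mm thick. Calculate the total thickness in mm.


Total thickness = glass contribution + PVB contribution
  Glass: 3 * 6.6 = 19.8 mm
  PVB: 2 * 0.82 = 1.64 mm
  Total = 19.8 + 1.64 = 21.44 mm

21.44 mm


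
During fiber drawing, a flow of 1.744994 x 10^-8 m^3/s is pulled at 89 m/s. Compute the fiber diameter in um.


Cross-sectional area from continuity:
  A = Q / v = 1.744994 x 10^-8 / 89 = 1.960667 x 10^-10 m^2
Diameter from circular cross-section:
  d = sqrt(4A / pi) * 10^6 (m -> um)
  d = sqrt(4 * 1.960667 x 10^-10 / pi) * 10^6 = 15.8 um

15.8 um


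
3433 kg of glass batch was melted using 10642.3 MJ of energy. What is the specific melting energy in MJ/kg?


Rearrange E = m * s for s:
  s = E / m
  s = 10642.3 / 3433 = 3.1 MJ/kg

3.1 MJ/kg


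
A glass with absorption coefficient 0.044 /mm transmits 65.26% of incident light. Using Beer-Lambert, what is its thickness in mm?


Rearrange T = exp(-alpha * thickness):
  thickness = -ln(T) / alpha
  T = 65.26/100 = 0.6526
  ln(T) = -0.42679
  -ln(T) = 0.42679
  thickness = 0.42679 / 0.044 = 9.7 mm

9.7 mm


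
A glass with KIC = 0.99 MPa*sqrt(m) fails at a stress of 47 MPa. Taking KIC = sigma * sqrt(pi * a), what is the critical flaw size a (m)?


Rearrange KIC = sigma * sqrt(pi * a):
  sqrt(pi * a) = KIC / sigma
  sqrt(pi * a) = 0.99 / 47 = 0.021064
  a = (KIC / sigma)^2 / pi
  a = 0.021064^2 / pi = 0.0001412 m

0.0001412 m


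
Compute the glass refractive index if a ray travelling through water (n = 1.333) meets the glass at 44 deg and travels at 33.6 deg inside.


Apply Snell's law: n1 * sin(theta1) = n2 * sin(theta2)
  n2 = n1 * sin(theta1) / sin(theta2)
  sin(44) = 0.694658
  sin(33.6) = 0.553392
  n2 = 1.333 * 0.694658 / 0.553392 = 1.6733

1.6733


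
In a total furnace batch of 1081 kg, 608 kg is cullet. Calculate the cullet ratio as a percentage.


Cullet ratio = (cullet mass / total batch mass) * 100
  Ratio = 608 / 1081 * 100 = 56.24%

56.24%


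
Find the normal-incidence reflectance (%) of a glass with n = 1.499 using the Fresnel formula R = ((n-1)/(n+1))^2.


Fresnel reflectance at normal incidence:
  R = ((n - 1)/(n + 1))^2
  (n - 1)/(n + 1) = (1.499 - 1)/(1.499 + 1) = 0.19968
  R = 0.19968^2 = 0.0398721
  R(%) = 0.0398721 * 100 = 3.987%

3.987%


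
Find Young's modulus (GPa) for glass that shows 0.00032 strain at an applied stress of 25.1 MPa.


Young's modulus: E = stress / strain
  E = 25.1 MPa / 0.00032 = 78437.5 MPa
Convert to GPa: 78437.5 / 1000 = 78.44 GPa

78.44 GPa


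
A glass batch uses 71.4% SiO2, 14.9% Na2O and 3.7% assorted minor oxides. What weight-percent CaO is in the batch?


Pieces sum to 100%:
  CaO = 100 - (SiO2 + Na2O + others)
  CaO = 100 - (71.4 + 14.9 + 3.7) = 10.0%

10.0%


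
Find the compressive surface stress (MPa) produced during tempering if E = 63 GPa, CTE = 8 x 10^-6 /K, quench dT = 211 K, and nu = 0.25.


Tempering stress: sigma = E * alpha * dT / (1 - nu)
  E (MPa) = 63 * 1000 = 63000
  Numerator = 63000 * (8 x 10^-6) * 211 = 106.344
  Denominator = 1 - 0.25 = 0.75
  sigma = 106.344 / 0.75 = 141.8 MPa

141.8 MPa


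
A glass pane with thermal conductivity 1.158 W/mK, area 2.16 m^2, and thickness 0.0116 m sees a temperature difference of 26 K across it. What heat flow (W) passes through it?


Fourier's law: Q = k * A * dT / t
  Q = 1.158 * 2.16 * 26 / 0.0116
  Q = 65.03328 / 0.0116 = 5606.3 W

5606.3 W


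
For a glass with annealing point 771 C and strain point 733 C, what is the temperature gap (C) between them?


Gap = T_anneal - T_strain:
  gap = 771 - 733 = 38 C

38 C
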